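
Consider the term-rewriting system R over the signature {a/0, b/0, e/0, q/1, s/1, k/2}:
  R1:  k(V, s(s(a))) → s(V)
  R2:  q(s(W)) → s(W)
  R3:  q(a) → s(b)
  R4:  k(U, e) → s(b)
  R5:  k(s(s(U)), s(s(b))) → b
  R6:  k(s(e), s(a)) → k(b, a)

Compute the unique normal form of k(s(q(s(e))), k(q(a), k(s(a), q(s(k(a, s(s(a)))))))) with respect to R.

b

1. k(s(q(s(e))), k(q(a), k(s(a), q(s(k(a, s(s(a))))))))  →  k(s(s(e)), k(q(a), k(s(a), q(s(k(a, s(s(a))))))))   [R2 at 1.1]
2. k(s(s(e)), k(q(a), k(s(a), q(s(k(a, s(s(a))))))))  →  k(s(s(e)), k(s(b), k(s(a), q(s(k(a, s(s(a))))))))   [R3 at 2.1]
3. k(s(s(e)), k(s(b), k(s(a), q(s(k(a, s(s(a))))))))  →  k(s(s(e)), k(s(b), k(s(a), s(k(a, s(s(a)))))))   [R2 at 2.2.2]
4. k(s(s(e)), k(s(b), k(s(a), s(k(a, s(s(a)))))))  →  k(s(s(e)), k(s(b), k(s(a), s(s(a)))))   [R1 at 2.2.2.1]
5. k(s(s(e)), k(s(b), k(s(a), s(s(a)))))  →  k(s(s(e)), k(s(b), s(s(a))))   [R1 at 2.2]
6. k(s(s(e)), k(s(b), s(s(a))))  →  k(s(s(e)), s(s(b)))   [R1 at 2]
7. k(s(s(e)), s(s(b)))  →  b   [R5 at ε]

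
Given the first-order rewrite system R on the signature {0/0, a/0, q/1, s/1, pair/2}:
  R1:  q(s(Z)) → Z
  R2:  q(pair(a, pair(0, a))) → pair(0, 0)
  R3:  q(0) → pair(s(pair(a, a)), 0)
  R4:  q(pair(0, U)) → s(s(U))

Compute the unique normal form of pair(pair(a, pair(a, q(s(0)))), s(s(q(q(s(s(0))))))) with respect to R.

pair(pair(a, pair(a, 0)), s(s(0)))

1. pair(pair(a, pair(a, q(s(0)))), s(s(q(q(s(s(0)))))))  →  pair(pair(a, pair(a, 0)), s(s(q(q(s(s(0)))))))   [R1 at 1.2.2]
2. pair(pair(a, pair(a, 0)), s(s(q(q(s(s(0)))))))  →  pair(pair(a, pair(a, 0)), s(s(q(s(0)))))   [R1 at 2.1.1.1]
3. pair(pair(a, pair(a, 0)), s(s(q(s(0)))))  →  pair(pair(a, pair(a, 0)), s(s(0)))   [R1 at 2.1.1]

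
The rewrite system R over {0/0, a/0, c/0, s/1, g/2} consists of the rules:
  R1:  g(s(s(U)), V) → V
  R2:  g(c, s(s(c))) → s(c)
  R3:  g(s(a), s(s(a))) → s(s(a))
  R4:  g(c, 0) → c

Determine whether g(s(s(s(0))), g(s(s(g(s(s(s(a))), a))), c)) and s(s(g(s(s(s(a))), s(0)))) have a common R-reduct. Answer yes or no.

Reduce t₁ = g(s(s(s(0))), g(s(s(g(s(s(s(a))), a))), c)):
1. g(s(s(s(0))), g(s(s(g(s(s(s(a))), a))), c))  →  g(s(s(g(s(s(s(a))), a))), c)   [R1 at ε]
2. g(s(s(g(s(s(s(a))), a))), c)  →  c   [R1 at ε]

Reduce t₂ = s(s(g(s(s(s(a))), s(0)))):
1. s(s(g(s(s(s(a))), s(0))))  →  s(s(s(0)))   [R1 at 1.1]

no — NF(t₁) = c, NF(t₂) = s(s(s(0)))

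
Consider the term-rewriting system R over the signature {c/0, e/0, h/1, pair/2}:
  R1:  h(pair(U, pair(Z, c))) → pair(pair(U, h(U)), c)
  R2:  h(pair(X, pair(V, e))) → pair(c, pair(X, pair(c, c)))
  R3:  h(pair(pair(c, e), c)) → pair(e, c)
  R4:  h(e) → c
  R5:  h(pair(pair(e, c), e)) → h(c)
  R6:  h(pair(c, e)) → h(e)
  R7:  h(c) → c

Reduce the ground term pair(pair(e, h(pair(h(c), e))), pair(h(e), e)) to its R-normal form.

pair(pair(e, c), pair(c, e))

1. pair(pair(e, h(pair(h(c), e))), pair(h(e), e))  →  pair(pair(e, h(pair(c, e))), pair(h(e), e))   [R7 at 1.2.1.1]
2. pair(pair(e, h(pair(c, e))), pair(h(e), e))  →  pair(pair(e, h(e)), pair(h(e), e))   [R6 at 1.2]
3. pair(pair(e, h(e)), pair(h(e), e))  →  pair(pair(e, c), pair(h(e), e))   [R4 at 1.2]
4. pair(pair(e, c), pair(h(e), e))  →  pair(pair(e, c), pair(c, e))   [R4 at 2.1]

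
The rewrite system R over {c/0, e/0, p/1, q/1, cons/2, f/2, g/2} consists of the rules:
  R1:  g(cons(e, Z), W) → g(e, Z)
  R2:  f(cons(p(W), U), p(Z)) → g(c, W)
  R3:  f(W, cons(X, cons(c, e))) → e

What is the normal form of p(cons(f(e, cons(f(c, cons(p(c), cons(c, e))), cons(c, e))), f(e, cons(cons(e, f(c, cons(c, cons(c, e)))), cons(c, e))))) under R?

1. p(cons(f(e, cons(f(c, cons(p(c), cons(c, e))), cons(c, e))), f(e, cons(cons(e, f(c, cons(c, cons(c, e)))), cons(c, e)))))  →  p(cons(e, f(e, cons(cons(e, f(c, cons(c, cons(c, e)))), cons(c, e)))))   [R3 at 1.1]
2. p(cons(e, f(e, cons(cons(e, f(c, cons(c, cons(c, e)))), cons(c, e)))))  →  p(cons(e, e))   [R3 at 1.2]

p(cons(e, e))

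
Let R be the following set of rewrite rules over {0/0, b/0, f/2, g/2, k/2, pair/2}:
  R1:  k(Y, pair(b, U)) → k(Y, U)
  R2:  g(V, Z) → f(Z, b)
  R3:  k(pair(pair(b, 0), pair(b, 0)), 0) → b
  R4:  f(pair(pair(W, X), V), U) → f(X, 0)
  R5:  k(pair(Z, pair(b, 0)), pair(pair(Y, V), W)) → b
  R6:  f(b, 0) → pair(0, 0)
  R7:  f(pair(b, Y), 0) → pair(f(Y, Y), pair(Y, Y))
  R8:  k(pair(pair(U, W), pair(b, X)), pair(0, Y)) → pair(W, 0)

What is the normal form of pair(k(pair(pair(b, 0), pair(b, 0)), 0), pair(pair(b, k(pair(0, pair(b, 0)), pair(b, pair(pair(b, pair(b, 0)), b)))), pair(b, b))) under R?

1. pair(k(pair(pair(b, 0), pair(b, 0)), 0), pair(pair(b, k(pair(0, pair(b, 0)), pair(b, pair(pair(b, pair(b, 0)), b)))), pair(b, b)))  →  pair(b, pair(pair(b, k(pair(0, pair(b, 0)), pair(b, pair(pair(b, pair(b, 0)), b)))), pair(b, b)))   [R3 at 1]
2. pair(b, pair(pair(b, k(pair(0, pair(b, 0)), pair(b, pair(pair(b, pair(b, 0)), b)))), pair(b, b)))  →  pair(b, pair(pair(b, k(pair(0, pair(b, 0)), pair(pair(b, pair(b, 0)), b))), pair(b, b)))   [R1 at 2.1.2]
3. pair(b, pair(pair(b, k(pair(0, pair(b, 0)), pair(pair(b, pair(b, 0)), b))), pair(b, b)))  →  pair(b, pair(pair(b, b), pair(b, b)))   [R5 at 2.1.2]

pair(b, pair(pair(b, b), pair(b, b)))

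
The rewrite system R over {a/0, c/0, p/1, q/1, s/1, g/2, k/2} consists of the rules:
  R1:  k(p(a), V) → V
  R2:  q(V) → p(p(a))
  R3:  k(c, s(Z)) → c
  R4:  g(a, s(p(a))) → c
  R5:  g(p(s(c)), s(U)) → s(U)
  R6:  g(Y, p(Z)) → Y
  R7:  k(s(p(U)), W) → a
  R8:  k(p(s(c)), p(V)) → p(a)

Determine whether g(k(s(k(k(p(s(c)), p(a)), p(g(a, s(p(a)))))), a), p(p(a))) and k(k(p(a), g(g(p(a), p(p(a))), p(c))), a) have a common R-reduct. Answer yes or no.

Reduce t₁ = g(k(s(k(k(p(s(c)), p(a)), p(g(a, s(p(a)))))), a), p(p(a))):
1. g(k(s(k(k(p(s(c)), p(a)), p(g(a, s(p(a)))))), a), p(p(a)))  →  k(s(k(k(p(s(c)), p(a)), p(g(a, s(p(a)))))), a)   [R6 at ε]
2. k(s(k(k(p(s(c)), p(a)), p(g(a, s(p(a)))))), a)  →  k(s(k(p(a), p(g(a, s(p(a)))))), a)   [R8 at 1.1.1]
3. k(s(k(p(a), p(g(a, s(p(a)))))), a)  →  k(s(p(g(a, s(p(a))))), a)   [R1 at 1.1]
4. k(s(p(g(a, s(p(a))))), a)  →  a   [R7 at ε]

Reduce t₂ = k(k(p(a), g(g(p(a), p(p(a))), p(c))), a):
1. k(k(p(a), g(g(p(a), p(p(a))), p(c))), a)  →  k(g(g(p(a), p(p(a))), p(c)), a)   [R1 at 1]
2. k(g(g(p(a), p(p(a))), p(c)), a)  →  k(g(p(a), p(p(a))), a)   [R6 at 1]
3. k(g(p(a), p(p(a))), a)  →  k(p(a), a)   [R6 at 1]
4. k(p(a), a)  →  a   [R1 at ε]

yes — NF(t₁) = a, NF(t₂) = a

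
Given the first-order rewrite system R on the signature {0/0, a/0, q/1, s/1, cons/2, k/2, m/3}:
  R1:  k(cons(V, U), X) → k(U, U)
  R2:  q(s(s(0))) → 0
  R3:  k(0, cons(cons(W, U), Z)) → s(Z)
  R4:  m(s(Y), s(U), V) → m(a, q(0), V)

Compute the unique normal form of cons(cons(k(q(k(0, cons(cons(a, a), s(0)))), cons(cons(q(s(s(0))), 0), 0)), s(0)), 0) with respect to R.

cons(cons(s(0), s(0)), 0)

1. cons(cons(k(q(k(0, cons(cons(a, a), s(0)))), cons(cons(q(s(s(0))), 0), 0)), s(0)), 0)  →  cons(cons(k(q(s(s(0))), cons(cons(q(s(s(0))), 0), 0)), s(0)), 0)   [R3 at 1.1.1.1]
2. cons(cons(k(q(s(s(0))), cons(cons(q(s(s(0))), 0), 0)), s(0)), 0)  →  cons(cons(k(0, cons(cons(q(s(s(0))), 0), 0)), s(0)), 0)   [R2 at 1.1.1]
3. cons(cons(k(0, cons(cons(q(s(s(0))), 0), 0)), s(0)), 0)  →  cons(cons(s(0), s(0)), 0)   [R3 at 1.1]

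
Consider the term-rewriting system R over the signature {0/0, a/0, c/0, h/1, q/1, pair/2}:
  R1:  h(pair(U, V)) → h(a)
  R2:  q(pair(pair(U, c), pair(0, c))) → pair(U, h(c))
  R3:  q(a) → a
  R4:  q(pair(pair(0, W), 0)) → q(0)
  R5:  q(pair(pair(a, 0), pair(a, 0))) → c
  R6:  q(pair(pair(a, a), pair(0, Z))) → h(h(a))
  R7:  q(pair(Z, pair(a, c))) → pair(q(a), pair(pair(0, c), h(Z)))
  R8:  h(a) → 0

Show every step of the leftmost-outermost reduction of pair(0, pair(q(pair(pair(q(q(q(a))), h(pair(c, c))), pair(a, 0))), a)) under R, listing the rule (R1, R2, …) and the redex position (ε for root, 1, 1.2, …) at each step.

1. pair(0, pair(q(pair(pair(q(q(q(a))), h(pair(c, c))), pair(a, 0))), a))  →  pair(0, pair(q(pair(pair(q(q(a)), h(pair(c, c))), pair(a, 0))), a))   [R3 at 2.1.1.1.1.1.1]
2. pair(0, pair(q(pair(pair(q(q(a)), h(pair(c, c))), pair(a, 0))), a))  →  pair(0, pair(q(pair(pair(q(a), h(pair(c, c))), pair(a, 0))), a))   [R3 at 2.1.1.1.1.1]
3. pair(0, pair(q(pair(pair(q(a), h(pair(c, c))), pair(a, 0))), a))  →  pair(0, pair(q(pair(pair(a, h(pair(c, c))), pair(a, 0))), a))   [R3 at 2.1.1.1.1]
4. pair(0, pair(q(pair(pair(a, h(pair(c, c))), pair(a, 0))), a))  →  pair(0, pair(q(pair(pair(a, h(a)), pair(a, 0))), a))   [R1 at 2.1.1.1.2]
5. pair(0, pair(q(pair(pair(a, h(a)), pair(a, 0))), a))  →  pair(0, pair(q(pair(pair(a, 0), pair(a, 0))), a))   [R8 at 2.1.1.1.2]
6. pair(0, pair(q(pair(pair(a, 0), pair(a, 0))), a))  →  pair(0, pair(c, a))   [R5 at 2.1]

pair(0, pair(c, a))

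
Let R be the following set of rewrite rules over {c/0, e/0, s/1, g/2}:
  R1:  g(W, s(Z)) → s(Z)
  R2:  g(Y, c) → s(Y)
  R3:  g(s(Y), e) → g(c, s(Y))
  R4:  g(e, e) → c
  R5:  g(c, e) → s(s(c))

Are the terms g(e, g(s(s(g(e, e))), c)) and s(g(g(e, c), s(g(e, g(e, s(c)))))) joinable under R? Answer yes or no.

Reduce t₁ = g(e, g(s(s(g(e, e))), c)):
1. g(e, g(s(s(g(e, e))), c))  →  g(e, s(s(s(g(e, e)))))   [R2 at 2]
2. g(e, s(s(s(g(e, e)))))  →  s(s(s(g(e, e))))   [R1 at ε]
3. s(s(s(g(e, e))))  →  s(s(s(c)))   [R4 at 1.1.1]

Reduce t₂ = s(g(g(e, c), s(g(e, g(e, s(c)))))):
1. s(g(g(e, c), s(g(e, g(e, s(c))))))  →  s(s(g(e, g(e, s(c)))))   [R1 at 1]
2. s(s(g(e, g(e, s(c)))))  →  s(s(g(e, s(c))))   [R1 at 1.1.2]
3. s(s(g(e, s(c))))  →  s(s(s(c)))   [R1 at 1.1]

yes — NF(t₁) = s(s(s(c))), NF(t₂) = s(s(s(c)))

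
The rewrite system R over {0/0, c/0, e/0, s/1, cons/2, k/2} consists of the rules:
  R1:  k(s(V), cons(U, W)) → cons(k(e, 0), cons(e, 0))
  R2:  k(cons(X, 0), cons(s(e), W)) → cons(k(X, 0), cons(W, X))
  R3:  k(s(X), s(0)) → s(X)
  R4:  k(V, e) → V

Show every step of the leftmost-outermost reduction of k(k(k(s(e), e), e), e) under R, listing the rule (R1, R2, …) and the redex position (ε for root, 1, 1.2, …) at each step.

1. k(k(k(s(e), e), e), e)  →  k(k(s(e), e), e)   [R4 at ε]
2. k(k(s(e), e), e)  →  k(s(e), e)   [R4 at ε]
3. k(s(e), e)  →  s(e)   [R4 at ε]

s(e)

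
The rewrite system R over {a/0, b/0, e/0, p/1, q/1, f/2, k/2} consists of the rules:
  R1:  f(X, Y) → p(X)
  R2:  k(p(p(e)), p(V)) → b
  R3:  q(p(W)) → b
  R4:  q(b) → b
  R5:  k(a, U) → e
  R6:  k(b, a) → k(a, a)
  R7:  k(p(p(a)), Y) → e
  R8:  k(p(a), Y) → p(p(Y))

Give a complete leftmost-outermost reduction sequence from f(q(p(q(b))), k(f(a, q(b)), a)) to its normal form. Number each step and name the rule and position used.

p(b)

1. f(q(p(q(b))), k(f(a, q(b)), a))  →  p(q(p(q(b))))   [R1 at ε]
2. p(q(p(q(b))))  →  p(b)   [R3 at 1]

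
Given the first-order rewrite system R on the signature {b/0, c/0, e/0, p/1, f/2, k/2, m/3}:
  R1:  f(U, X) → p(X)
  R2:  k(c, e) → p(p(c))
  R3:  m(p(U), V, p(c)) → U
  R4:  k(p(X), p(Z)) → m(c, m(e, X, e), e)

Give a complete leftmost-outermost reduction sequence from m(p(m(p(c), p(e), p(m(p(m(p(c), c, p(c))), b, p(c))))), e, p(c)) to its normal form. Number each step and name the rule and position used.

1. m(p(m(p(c), p(e), p(m(p(m(p(c), c, p(c))), b, p(c))))), e, p(c))  →  m(p(c), p(e), p(m(p(m(p(c), c, p(c))), b, p(c))))   [R3 at ε]
2. m(p(c), p(e), p(m(p(m(p(c), c, p(c))), b, p(c))))  →  m(p(c), p(e), p(m(p(c), c, p(c))))   [R3 at 3.1]
3. m(p(c), p(e), p(m(p(c), c, p(c))))  →  m(p(c), p(e), p(c))   [R3 at 3.1]
4. m(p(c), p(e), p(c))  →  c   [R3 at ε]

c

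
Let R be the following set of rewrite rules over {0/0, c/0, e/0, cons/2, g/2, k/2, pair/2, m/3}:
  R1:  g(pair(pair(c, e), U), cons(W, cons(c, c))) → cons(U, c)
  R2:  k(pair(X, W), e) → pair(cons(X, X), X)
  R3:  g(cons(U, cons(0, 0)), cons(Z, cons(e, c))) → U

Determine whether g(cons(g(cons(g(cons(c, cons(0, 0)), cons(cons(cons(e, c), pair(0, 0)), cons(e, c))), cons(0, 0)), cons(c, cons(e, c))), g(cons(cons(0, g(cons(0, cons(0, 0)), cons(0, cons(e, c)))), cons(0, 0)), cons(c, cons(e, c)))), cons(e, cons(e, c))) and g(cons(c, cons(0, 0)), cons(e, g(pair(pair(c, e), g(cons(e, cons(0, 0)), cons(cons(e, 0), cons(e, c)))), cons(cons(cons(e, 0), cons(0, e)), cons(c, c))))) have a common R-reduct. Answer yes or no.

yes — NF(t₁) = c, NF(t₂) = c

Reduce t₁ = g(cons(g(cons(g(cons(c, cons(0, 0)), cons(cons(cons(e, c), pair(0, 0)), cons(e, c))), cons(0, 0)), cons(c, cons(e, c))), g(cons(cons(0, g(cons(0, cons(0, 0)), cons(0, cons(e, c)))), cons(0, 0)), cons(c, cons(e, c)))), cons(e, cons(e, c))):
1. g(cons(g(cons(g(cons(c, cons(0, 0)), cons(cons(cons(e, c), pair(0, 0)), cons(e, c))), cons(0, 0)), cons(c, cons(e, c))), g(cons(cons(0, g(cons(0, cons(0, 0)), cons(0, cons(e, c)))), cons(0, 0)), cons(c, cons(e, c)))), cons(e, cons(e, c)))  →  g(cons(g(cons(c, cons(0, 0)), cons(cons(cons(e, c), pair(0, 0)), cons(e, c))), g(cons(cons(0, g(cons(0, cons(0, 0)), cons(0, cons(e, c)))), cons(0, 0)), cons(c, cons(e, c)))), cons(e, cons(e, c)))   [R3 at 1.1]
2. g(cons(g(cons(c, cons(0, 0)), cons(cons(cons(e, c), pair(0, 0)), cons(e, c))), g(cons(cons(0, g(cons(0, cons(0, 0)), cons(0, cons(e, c)))), cons(0, 0)), cons(c, cons(e, c)))), cons(e, cons(e, c)))  →  g(cons(c, g(cons(cons(0, g(cons(0, cons(0, 0)), cons(0, cons(e, c)))), cons(0, 0)), cons(c, cons(e, c)))), cons(e, cons(e, c)))   [R3 at 1.1]
3. g(cons(c, g(cons(cons(0, g(cons(0, cons(0, 0)), cons(0, cons(e, c)))), cons(0, 0)), cons(c, cons(e, c)))), cons(e, cons(e, c)))  →  g(cons(c, cons(0, g(cons(0, cons(0, 0)), cons(0, cons(e, c))))), cons(e, cons(e, c)))   [R3 at 1.2]
4. g(cons(c, cons(0, g(cons(0, cons(0, 0)), cons(0, cons(e, c))))), cons(e, cons(e, c)))  →  g(cons(c, cons(0, 0)), cons(e, cons(e, c)))   [R3 at 1.2.2]
5. g(cons(c, cons(0, 0)), cons(e, cons(e, c)))  →  c   [R3 at ε]

Reduce t₂ = g(cons(c, cons(0, 0)), cons(e, g(pair(pair(c, e), g(cons(e, cons(0, 0)), cons(cons(e, 0), cons(e, c)))), cons(cons(cons(e, 0), cons(0, e)), cons(c, c))))):
1. g(cons(c, cons(0, 0)), cons(e, g(pair(pair(c, e), g(cons(e, cons(0, 0)), cons(cons(e, 0), cons(e, c)))), cons(cons(cons(e, 0), cons(0, e)), cons(c, c)))))  →  g(cons(c, cons(0, 0)), cons(e, cons(g(cons(e, cons(0, 0)), cons(cons(e, 0), cons(e, c))), c)))   [R1 at 2.2]
2. g(cons(c, cons(0, 0)), cons(e, cons(g(cons(e, cons(0, 0)), cons(cons(e, 0), cons(e, c))), c)))  →  g(cons(c, cons(0, 0)), cons(e, cons(e, c)))   [R3 at 2.2.1]
3. g(cons(c, cons(0, 0)), cons(e, cons(e, c)))  →  c   [R3 at ε]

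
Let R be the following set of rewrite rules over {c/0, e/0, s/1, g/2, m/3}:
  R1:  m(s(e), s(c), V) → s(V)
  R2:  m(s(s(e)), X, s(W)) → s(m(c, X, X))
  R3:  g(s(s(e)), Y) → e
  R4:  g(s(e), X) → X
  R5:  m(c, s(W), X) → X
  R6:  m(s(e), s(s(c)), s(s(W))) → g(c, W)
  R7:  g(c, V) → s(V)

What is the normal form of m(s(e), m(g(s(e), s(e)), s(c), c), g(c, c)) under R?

s(s(c))

1. m(s(e), m(g(s(e), s(e)), s(c), c), g(c, c))  →  m(s(e), m(s(e), s(c), c), g(c, c))   [R4 at 2.1]
2. m(s(e), m(s(e), s(c), c), g(c, c))  →  m(s(e), s(c), g(c, c))   [R1 at 2]
3. m(s(e), s(c), g(c, c))  →  s(g(c, c))   [R1 at ε]
4. s(g(c, c))  →  s(s(c))   [R7 at 1]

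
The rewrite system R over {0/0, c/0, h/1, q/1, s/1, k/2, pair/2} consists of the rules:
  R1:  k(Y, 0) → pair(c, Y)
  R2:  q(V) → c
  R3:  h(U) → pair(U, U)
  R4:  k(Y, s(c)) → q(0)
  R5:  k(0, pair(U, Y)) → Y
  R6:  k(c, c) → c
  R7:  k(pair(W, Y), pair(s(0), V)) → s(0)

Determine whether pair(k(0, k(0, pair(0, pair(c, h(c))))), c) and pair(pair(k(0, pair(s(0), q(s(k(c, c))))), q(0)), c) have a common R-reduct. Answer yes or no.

yes — NF(t₁) = pair(pair(c, c), c), NF(t₂) = pair(pair(c, c), c)

Reduce t₁ = pair(k(0, k(0, pair(0, pair(c, h(c))))), c):
1. pair(k(0, k(0, pair(0, pair(c, h(c))))), c)  →  pair(k(0, pair(c, h(c))), c)   [R5 at 1.2]
2. pair(k(0, pair(c, h(c))), c)  →  pair(h(c), c)   [R5 at 1]
3. pair(h(c), c)  →  pair(pair(c, c), c)   [R3 at 1]

Reduce t₂ = pair(pair(k(0, pair(s(0), q(s(k(c, c))))), q(0)), c):
1. pair(pair(k(0, pair(s(0), q(s(k(c, c))))), q(0)), c)  →  pair(pair(q(s(k(c, c))), q(0)), c)   [R5 at 1.1]
2. pair(pair(q(s(k(c, c))), q(0)), c)  →  pair(pair(c, q(0)), c)   [R2 at 1.1]
3. pair(pair(c, q(0)), c)  →  pair(pair(c, c), c)   [R2 at 1.2]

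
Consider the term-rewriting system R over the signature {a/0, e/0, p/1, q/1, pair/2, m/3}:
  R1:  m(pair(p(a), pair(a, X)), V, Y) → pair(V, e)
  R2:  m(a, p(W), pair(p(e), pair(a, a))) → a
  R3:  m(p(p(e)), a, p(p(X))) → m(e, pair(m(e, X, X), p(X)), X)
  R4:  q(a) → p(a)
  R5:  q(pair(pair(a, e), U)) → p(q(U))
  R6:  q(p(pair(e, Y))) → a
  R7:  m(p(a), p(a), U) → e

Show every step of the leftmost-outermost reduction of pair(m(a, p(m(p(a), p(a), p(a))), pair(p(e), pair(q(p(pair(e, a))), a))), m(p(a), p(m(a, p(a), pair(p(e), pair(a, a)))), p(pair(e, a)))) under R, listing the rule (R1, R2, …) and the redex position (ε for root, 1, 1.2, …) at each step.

1. pair(m(a, p(m(p(a), p(a), p(a))), pair(p(e), pair(q(p(pair(e, a))), a))), m(p(a), p(m(a, p(a), pair(p(e), pair(a, a)))), p(pair(e, a))))  →  pair(m(a, p(e), pair(p(e), pair(q(p(pair(e, a))), a))), m(p(a), p(m(a, p(a), pair(p(e), pair(a, a)))), p(pair(e, a))))   [R7 at 1.2.1]
2. pair(m(a, p(e), pair(p(e), pair(q(p(pair(e, a))), a))), m(p(a), p(m(a, p(a), pair(p(e), pair(a, a)))), p(pair(e, a))))  →  pair(m(a, p(e), pair(p(e), pair(a, a))), m(p(a), p(m(a, p(a), pair(p(e), pair(a, a)))), p(pair(e, a))))   [R6 at 1.3.2.1]
3. pair(m(a, p(e), pair(p(e), pair(a, a))), m(p(a), p(m(a, p(a), pair(p(e), pair(a, a)))), p(pair(e, a))))  →  pair(a, m(p(a), p(m(a, p(a), pair(p(e), pair(a, a)))), p(pair(e, a))))   [R2 at 1]
4. pair(a, m(p(a), p(m(a, p(a), pair(p(e), pair(a, a)))), p(pair(e, a))))  →  pair(a, m(p(a), p(a), p(pair(e, a))))   [R2 at 2.2.1]
5. pair(a, m(p(a), p(a), p(pair(e, a))))  →  pair(a, e)   [R7 at 2]

pair(a, e)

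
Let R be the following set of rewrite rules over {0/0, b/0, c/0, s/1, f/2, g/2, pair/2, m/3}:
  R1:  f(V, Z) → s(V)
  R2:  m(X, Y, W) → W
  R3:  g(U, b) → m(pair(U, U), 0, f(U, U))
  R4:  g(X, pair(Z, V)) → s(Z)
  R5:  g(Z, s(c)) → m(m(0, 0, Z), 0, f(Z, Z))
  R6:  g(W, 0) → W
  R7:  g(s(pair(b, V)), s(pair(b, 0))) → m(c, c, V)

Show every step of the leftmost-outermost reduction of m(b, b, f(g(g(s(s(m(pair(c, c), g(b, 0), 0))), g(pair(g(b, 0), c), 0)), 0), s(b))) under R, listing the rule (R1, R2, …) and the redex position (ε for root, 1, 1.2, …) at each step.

s(s(b))

1. m(b, b, f(g(g(s(s(m(pair(c, c), g(b, 0), 0))), g(pair(g(b, 0), c), 0)), 0), s(b)))  →  f(g(g(s(s(m(pair(c, c), g(b, 0), 0))), g(pair(g(b, 0), c), 0)), 0), s(b))   [R2 at ε]
2. f(g(g(s(s(m(pair(c, c), g(b, 0), 0))), g(pair(g(b, 0), c), 0)), 0), s(b))  →  s(g(g(s(s(m(pair(c, c), g(b, 0), 0))), g(pair(g(b, 0), c), 0)), 0))   [R1 at ε]
3. s(g(g(s(s(m(pair(c, c), g(b, 0), 0))), g(pair(g(b, 0), c), 0)), 0))  →  s(g(s(s(m(pair(c, c), g(b, 0), 0))), g(pair(g(b, 0), c), 0)))   [R6 at 1]
4. s(g(s(s(m(pair(c, c), g(b, 0), 0))), g(pair(g(b, 0), c), 0)))  →  s(g(s(s(0)), g(pair(g(b, 0), c), 0)))   [R2 at 1.1.1.1]
5. s(g(s(s(0)), g(pair(g(b, 0), c), 0)))  →  s(g(s(s(0)), pair(g(b, 0), c)))   [R6 at 1.2]
6. s(g(s(s(0)), pair(g(b, 0), c)))  →  s(s(g(b, 0)))   [R4 at 1]
7. s(s(g(b, 0)))  →  s(s(b))   [R6 at 1.1]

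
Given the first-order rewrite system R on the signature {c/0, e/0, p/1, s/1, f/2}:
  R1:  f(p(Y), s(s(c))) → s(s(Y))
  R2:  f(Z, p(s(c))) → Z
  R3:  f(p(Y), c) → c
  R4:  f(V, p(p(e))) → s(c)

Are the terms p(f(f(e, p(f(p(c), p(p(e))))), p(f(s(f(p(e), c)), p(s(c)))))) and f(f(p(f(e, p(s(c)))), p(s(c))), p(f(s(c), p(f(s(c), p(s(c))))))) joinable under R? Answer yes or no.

yes — NF(t₁) = p(e), NF(t₂) = p(e)

Reduce t₁ = p(f(f(e, p(f(p(c), p(p(e))))), p(f(s(f(p(e), c)), p(s(c)))))):
1. p(f(f(e, p(f(p(c), p(p(e))))), p(f(s(f(p(e), c)), p(s(c))))))  →  p(f(f(e, p(s(c))), p(f(s(f(p(e), c)), p(s(c))))))   [R4 at 1.1.2.1]
2. p(f(f(e, p(s(c))), p(f(s(f(p(e), c)), p(s(c))))))  →  p(f(e, p(f(s(f(p(e), c)), p(s(c))))))   [R2 at 1.1]
3. p(f(e, p(f(s(f(p(e), c)), p(s(c))))))  →  p(f(e, p(s(f(p(e), c)))))   [R2 at 1.2.1]
4. p(f(e, p(s(f(p(e), c)))))  →  p(f(e, p(s(c))))   [R3 at 1.2.1.1]
5. p(f(e, p(s(c))))  →  p(e)   [R2 at 1]

Reduce t₂ = f(f(p(f(e, p(s(c)))), p(s(c))), p(f(s(c), p(f(s(c), p(s(c))))))):
1. f(f(p(f(e, p(s(c)))), p(s(c))), p(f(s(c), p(f(s(c), p(s(c)))))))  →  f(p(f(e, p(s(c)))), p(f(s(c), p(f(s(c), p(s(c)))))))   [R2 at 1]
2. f(p(f(e, p(s(c)))), p(f(s(c), p(f(s(c), p(s(c)))))))  →  f(p(e), p(f(s(c), p(f(s(c), p(s(c)))))))   [R2 at 1.1]
3. f(p(e), p(f(s(c), p(f(s(c), p(s(c)))))))  →  f(p(e), p(f(s(c), p(s(c)))))   [R2 at 2.1.2.1]
4. f(p(e), p(f(s(c), p(s(c)))))  →  f(p(e), p(s(c)))   [R2 at 2.1]
5. f(p(e), p(s(c)))  →  p(e)   [R2 at ε]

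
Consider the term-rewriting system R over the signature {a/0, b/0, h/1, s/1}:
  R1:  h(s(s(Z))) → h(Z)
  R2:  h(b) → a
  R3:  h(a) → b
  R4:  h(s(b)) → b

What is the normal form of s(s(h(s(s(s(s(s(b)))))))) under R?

s(s(b))

1. s(s(h(s(s(s(s(s(b))))))))  →  s(s(h(s(s(s(b))))))   [R1 at 1.1]
2. s(s(h(s(s(s(b))))))  →  s(s(h(s(b))))   [R1 at 1.1]
3. s(s(h(s(b))))  →  s(s(b))   [R4 at 1.1]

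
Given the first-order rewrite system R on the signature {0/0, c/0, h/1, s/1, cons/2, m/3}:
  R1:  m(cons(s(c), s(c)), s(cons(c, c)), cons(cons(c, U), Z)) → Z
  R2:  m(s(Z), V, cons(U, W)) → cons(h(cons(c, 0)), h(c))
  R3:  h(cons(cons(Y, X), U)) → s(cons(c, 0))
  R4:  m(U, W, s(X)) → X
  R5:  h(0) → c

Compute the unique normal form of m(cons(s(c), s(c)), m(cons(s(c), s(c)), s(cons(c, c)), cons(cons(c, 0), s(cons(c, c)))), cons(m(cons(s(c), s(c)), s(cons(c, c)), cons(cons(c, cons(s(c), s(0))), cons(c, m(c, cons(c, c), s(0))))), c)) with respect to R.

c

1. m(cons(s(c), s(c)), m(cons(s(c), s(c)), s(cons(c, c)), cons(cons(c, 0), s(cons(c, c)))), cons(m(cons(s(c), s(c)), s(cons(c, c)), cons(cons(c, cons(s(c), s(0))), cons(c, m(c, cons(c, c), s(0))))), c))  →  m(cons(s(c), s(c)), s(cons(c, c)), cons(m(cons(s(c), s(c)), s(cons(c, c)), cons(cons(c, cons(s(c), s(0))), cons(c, m(c, cons(c, c), s(0))))), c))   [R1 at 2]
2. m(cons(s(c), s(c)), s(cons(c, c)), cons(m(cons(s(c), s(c)), s(cons(c, c)), cons(cons(c, cons(s(c), s(0))), cons(c, m(c, cons(c, c), s(0))))), c))  →  m(cons(s(c), s(c)), s(cons(c, c)), cons(cons(c, m(c, cons(c, c), s(0))), c))   [R1 at 3.1]
3. m(cons(s(c), s(c)), s(cons(c, c)), cons(cons(c, m(c, cons(c, c), s(0))), c))  →  c   [R1 at ε]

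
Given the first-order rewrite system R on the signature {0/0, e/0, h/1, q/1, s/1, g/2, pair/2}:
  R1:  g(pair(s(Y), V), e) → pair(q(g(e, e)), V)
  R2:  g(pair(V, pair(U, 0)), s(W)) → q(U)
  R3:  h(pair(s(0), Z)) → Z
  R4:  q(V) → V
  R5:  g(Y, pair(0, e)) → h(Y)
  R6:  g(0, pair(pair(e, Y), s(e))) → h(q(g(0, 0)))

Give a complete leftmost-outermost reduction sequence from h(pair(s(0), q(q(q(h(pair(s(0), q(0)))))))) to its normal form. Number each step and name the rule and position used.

0

1. h(pair(s(0), q(q(q(h(pair(s(0), q(0))))))))  →  q(q(q(h(pair(s(0), q(0))))))   [R3 at ε]
2. q(q(q(h(pair(s(0), q(0))))))  →  q(q(h(pair(s(0), q(0)))))   [R4 at ε]
3. q(q(h(pair(s(0), q(0)))))  →  q(h(pair(s(0), q(0))))   [R4 at ε]
4. q(h(pair(s(0), q(0))))  →  h(pair(s(0), q(0)))   [R4 at ε]
5. h(pair(s(0), q(0)))  →  q(0)   [R3 at ε]
6. q(0)  →  0   [R4 at ε]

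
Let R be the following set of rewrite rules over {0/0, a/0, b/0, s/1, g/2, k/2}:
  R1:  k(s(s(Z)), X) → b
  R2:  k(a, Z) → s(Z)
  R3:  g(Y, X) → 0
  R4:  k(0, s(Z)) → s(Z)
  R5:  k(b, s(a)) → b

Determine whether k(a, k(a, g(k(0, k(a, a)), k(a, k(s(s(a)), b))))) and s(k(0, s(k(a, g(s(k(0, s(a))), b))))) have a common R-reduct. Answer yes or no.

Reduce t₁ = k(a, k(a, g(k(0, k(a, a)), k(a, k(s(s(a)), b))))):
1. k(a, k(a, g(k(0, k(a, a)), k(a, k(s(s(a)), b)))))  →  s(k(a, g(k(0, k(a, a)), k(a, k(s(s(a)), b)))))   [R2 at ε]
2. s(k(a, g(k(0, k(a, a)), k(a, k(s(s(a)), b)))))  →  s(s(g(k(0, k(a, a)), k(a, k(s(s(a)), b)))))   [R2 at 1]
3. s(s(g(k(0, k(a, a)), k(a, k(s(s(a)), b)))))  →  s(s(0))   [R3 at 1.1]

Reduce t₂ = s(k(0, s(k(a, g(s(k(0, s(a))), b))))):
1. s(k(0, s(k(a, g(s(k(0, s(a))), b)))))  →  s(s(k(a, g(s(k(0, s(a))), b))))   [R4 at 1]
2. s(s(k(a, g(s(k(0, s(a))), b))))  →  s(s(s(g(s(k(0, s(a))), b))))   [R2 at 1.1]
3. s(s(s(g(s(k(0, s(a))), b))))  →  s(s(s(0)))   [R3 at 1.1.1]

no — NF(t₁) = s(s(0)), NF(t₂) = s(s(s(0)))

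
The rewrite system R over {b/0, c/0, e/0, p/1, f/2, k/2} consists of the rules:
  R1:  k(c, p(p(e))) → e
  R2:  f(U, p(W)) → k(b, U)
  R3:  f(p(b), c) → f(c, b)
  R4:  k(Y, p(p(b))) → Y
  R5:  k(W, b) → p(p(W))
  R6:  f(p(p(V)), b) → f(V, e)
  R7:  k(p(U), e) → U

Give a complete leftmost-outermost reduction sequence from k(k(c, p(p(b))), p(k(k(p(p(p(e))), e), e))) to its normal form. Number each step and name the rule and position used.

e

1. k(k(c, p(p(b))), p(k(k(p(p(p(e))), e), e)))  →  k(c, p(k(k(p(p(p(e))), e), e)))   [R4 at 1]
2. k(c, p(k(k(p(p(p(e))), e), e)))  →  k(c, p(k(p(p(e)), e)))   [R7 at 2.1.1]
3. k(c, p(k(p(p(e)), e)))  →  k(c, p(p(e)))   [R7 at 2.1]
4. k(c, p(p(e)))  →  e   [R1 at ε]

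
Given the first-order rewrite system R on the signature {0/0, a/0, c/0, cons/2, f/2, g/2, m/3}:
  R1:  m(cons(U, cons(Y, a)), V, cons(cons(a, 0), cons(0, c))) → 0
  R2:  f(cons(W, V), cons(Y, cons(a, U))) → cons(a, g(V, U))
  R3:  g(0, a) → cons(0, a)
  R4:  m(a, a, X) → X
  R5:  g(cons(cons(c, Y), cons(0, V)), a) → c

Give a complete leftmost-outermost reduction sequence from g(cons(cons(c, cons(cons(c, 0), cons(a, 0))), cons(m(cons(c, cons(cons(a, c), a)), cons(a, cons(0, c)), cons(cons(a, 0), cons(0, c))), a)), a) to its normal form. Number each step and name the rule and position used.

1. g(cons(cons(c, cons(cons(c, 0), cons(a, 0))), cons(m(cons(c, cons(cons(a, c), a)), cons(a, cons(0, c)), cons(cons(a, 0), cons(0, c))), a)), a)  →  g(cons(cons(c, cons(cons(c, 0), cons(a, 0))), cons(0, a)), a)   [R1 at 1.2.1]
2. g(cons(cons(c, cons(cons(c, 0), cons(a, 0))), cons(0, a)), a)  →  c   [R5 at ε]

c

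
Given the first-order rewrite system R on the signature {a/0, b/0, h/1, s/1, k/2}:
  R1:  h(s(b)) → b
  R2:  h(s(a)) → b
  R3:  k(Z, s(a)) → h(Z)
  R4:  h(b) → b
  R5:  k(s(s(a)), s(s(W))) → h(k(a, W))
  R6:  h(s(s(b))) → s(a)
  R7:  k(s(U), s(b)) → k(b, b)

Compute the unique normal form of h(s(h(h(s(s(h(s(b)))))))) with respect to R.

b

1. h(s(h(h(s(s(h(s(b))))))))  →  h(s(h(h(s(s(b))))))   [R1 at 1.1.1.1.1.1]
2. h(s(h(h(s(s(b))))))  →  h(s(h(s(a))))   [R6 at 1.1.1]
3. h(s(h(s(a))))  →  h(s(b))   [R2 at 1.1]
4. h(s(b))  →  b   [R1 at ε]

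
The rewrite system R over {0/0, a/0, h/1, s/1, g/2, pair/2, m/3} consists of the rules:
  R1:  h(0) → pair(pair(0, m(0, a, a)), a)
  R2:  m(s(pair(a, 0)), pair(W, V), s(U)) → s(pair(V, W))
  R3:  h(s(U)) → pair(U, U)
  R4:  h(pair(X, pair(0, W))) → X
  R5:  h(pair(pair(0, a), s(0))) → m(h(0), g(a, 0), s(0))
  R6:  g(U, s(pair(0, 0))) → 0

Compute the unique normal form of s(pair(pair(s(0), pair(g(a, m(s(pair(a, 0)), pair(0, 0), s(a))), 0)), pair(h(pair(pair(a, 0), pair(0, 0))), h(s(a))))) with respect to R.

s(pair(pair(s(0), pair(0, 0)), pair(pair(a, 0), pair(a, a))))

1. s(pair(pair(s(0), pair(g(a, m(s(pair(a, 0)), pair(0, 0), s(a))), 0)), pair(h(pair(pair(a, 0), pair(0, 0))), h(s(a)))))  →  s(pair(pair(s(0), pair(g(a, s(pair(0, 0))), 0)), pair(h(pair(pair(a, 0), pair(0, 0))), h(s(a)))))   [R2 at 1.1.2.1.2]
2. s(pair(pair(s(0), pair(g(a, s(pair(0, 0))), 0)), pair(h(pair(pair(a, 0), pair(0, 0))), h(s(a)))))  →  s(pair(pair(s(0), pair(0, 0)), pair(h(pair(pair(a, 0), pair(0, 0))), h(s(a)))))   [R6 at 1.1.2.1]
3. s(pair(pair(s(0), pair(0, 0)), pair(h(pair(pair(a, 0), pair(0, 0))), h(s(a)))))  →  s(pair(pair(s(0), pair(0, 0)), pair(pair(a, 0), h(s(a)))))   [R4 at 1.2.1]
4. s(pair(pair(s(0), pair(0, 0)), pair(pair(a, 0), h(s(a)))))  →  s(pair(pair(s(0), pair(0, 0)), pair(pair(a, 0), pair(a, a))))   [R3 at 1.2.2]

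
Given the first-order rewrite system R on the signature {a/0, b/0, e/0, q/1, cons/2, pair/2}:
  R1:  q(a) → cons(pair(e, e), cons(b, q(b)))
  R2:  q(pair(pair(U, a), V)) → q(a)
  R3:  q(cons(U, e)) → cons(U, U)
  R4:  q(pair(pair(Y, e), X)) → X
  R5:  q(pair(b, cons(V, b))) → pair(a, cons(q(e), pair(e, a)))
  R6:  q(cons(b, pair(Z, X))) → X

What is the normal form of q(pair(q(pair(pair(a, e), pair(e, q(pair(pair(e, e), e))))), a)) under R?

a

1. q(pair(q(pair(pair(a, e), pair(e, q(pair(pair(e, e), e))))), a))  →  q(pair(pair(e, q(pair(pair(e, e), e))), a))   [R4 at 1.1]
2. q(pair(pair(e, q(pair(pair(e, e), e))), a))  →  q(pair(pair(e, e), a))   [R4 at 1.1.2]
3. q(pair(pair(e, e), a))  →  a   [R4 at ε]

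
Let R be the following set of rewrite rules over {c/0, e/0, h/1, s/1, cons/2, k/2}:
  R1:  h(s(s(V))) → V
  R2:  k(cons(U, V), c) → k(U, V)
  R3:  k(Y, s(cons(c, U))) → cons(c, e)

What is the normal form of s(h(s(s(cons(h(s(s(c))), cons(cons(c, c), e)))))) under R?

s(cons(c, cons(cons(c, c), e)))

1. s(h(s(s(cons(h(s(s(c))), cons(cons(c, c), e))))))  →  s(cons(h(s(s(c))), cons(cons(c, c), e)))   [R1 at 1]
2. s(cons(h(s(s(c))), cons(cons(c, c), e)))  →  s(cons(c, cons(cons(c, c), e)))   [R1 at 1.1]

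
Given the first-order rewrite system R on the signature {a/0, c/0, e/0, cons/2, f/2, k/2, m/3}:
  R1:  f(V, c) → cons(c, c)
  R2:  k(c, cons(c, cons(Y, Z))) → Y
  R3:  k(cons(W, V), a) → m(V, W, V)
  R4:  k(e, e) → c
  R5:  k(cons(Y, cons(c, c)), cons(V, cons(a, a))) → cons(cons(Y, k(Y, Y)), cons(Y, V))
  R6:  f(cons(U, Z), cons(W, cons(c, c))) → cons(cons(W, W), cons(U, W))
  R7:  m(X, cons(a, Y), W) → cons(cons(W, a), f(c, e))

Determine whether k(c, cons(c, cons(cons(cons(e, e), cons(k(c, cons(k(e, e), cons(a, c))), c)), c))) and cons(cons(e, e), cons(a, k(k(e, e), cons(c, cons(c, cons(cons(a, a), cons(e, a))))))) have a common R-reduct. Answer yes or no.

Reduce t₁ = k(c, cons(c, cons(cons(cons(e, e), cons(k(c, cons(k(e, e), cons(a, c))), c)), c))):
1. k(c, cons(c, cons(cons(cons(e, e), cons(k(c, cons(k(e, e), cons(a, c))), c)), c)))  →  cons(cons(e, e), cons(k(c, cons(k(e, e), cons(a, c))), c))   [R2 at ε]
2. cons(cons(e, e), cons(k(c, cons(k(e, e), cons(a, c))), c))  →  cons(cons(e, e), cons(k(c, cons(c, cons(a, c))), c))   [R4 at 2.1.2.1]
3. cons(cons(e, e), cons(k(c, cons(c, cons(a, c))), c))  →  cons(cons(e, e), cons(a, c))   [R2 at 2.1]

Reduce t₂ = cons(cons(e, e), cons(a, k(k(e, e), cons(c, cons(c, cons(cons(a, a), cons(e, a))))))):
1. cons(cons(e, e), cons(a, k(k(e, e), cons(c, cons(c, cons(cons(a, a), cons(e, a)))))))  →  cons(cons(e, e), cons(a, k(c, cons(c, cons(c, cons(cons(a, a), cons(e, a)))))))   [R4 at 2.2.1]
2. cons(cons(e, e), cons(a, k(c, cons(c, cons(c, cons(cons(a, a), cons(e, a)))))))  →  cons(cons(e, e), cons(a, c))   [R2 at 2.2]

yes — NF(t₁) = cons(cons(e, e), cons(a, c)), NF(t₂) = cons(cons(e, e), cons(a, c))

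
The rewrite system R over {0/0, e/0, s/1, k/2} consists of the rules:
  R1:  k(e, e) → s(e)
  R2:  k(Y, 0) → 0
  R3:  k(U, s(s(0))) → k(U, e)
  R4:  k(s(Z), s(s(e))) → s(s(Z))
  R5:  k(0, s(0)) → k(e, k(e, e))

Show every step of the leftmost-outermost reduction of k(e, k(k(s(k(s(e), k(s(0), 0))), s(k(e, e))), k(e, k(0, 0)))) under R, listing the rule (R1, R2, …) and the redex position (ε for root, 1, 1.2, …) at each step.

0

1. k(e, k(k(s(k(s(e), k(s(0), 0))), s(k(e, e))), k(e, k(0, 0))))  →  k(e, k(k(s(k(s(e), 0)), s(k(e, e))), k(e, k(0, 0))))   [R2 at 2.1.1.1.2]
2. k(e, k(k(s(k(s(e), 0)), s(k(e, e))), k(e, k(0, 0))))  →  k(e, k(k(s(0), s(k(e, e))), k(e, k(0, 0))))   [R2 at 2.1.1.1]
3. k(e, k(k(s(0), s(k(e, e))), k(e, k(0, 0))))  →  k(e, k(k(s(0), s(s(e))), k(e, k(0, 0))))   [R1 at 2.1.2.1]
4. k(e, k(k(s(0), s(s(e))), k(e, k(0, 0))))  →  k(e, k(s(s(0)), k(e, k(0, 0))))   [R4 at 2.1]
5. k(e, k(s(s(0)), k(e, k(0, 0))))  →  k(e, k(s(s(0)), k(e, 0)))   [R2 at 2.2.2]
6. k(e, k(s(s(0)), k(e, 0)))  →  k(e, k(s(s(0)), 0))   [R2 at 2.2]
7. k(e, k(s(s(0)), 0))  →  k(e, 0)   [R2 at 2]
8. k(e, 0)  →  0   [R2 at ε]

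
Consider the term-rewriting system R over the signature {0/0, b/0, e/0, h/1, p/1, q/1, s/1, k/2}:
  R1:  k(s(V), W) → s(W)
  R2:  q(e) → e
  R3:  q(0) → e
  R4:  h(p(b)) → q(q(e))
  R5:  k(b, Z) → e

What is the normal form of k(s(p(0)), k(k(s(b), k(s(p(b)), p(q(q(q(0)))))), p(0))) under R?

s(s(p(0)))

1. k(s(p(0)), k(k(s(b), k(s(p(b)), p(q(q(q(0)))))), p(0)))  →  s(k(k(s(b), k(s(p(b)), p(q(q(q(0)))))), p(0)))   [R1 at ε]
2. s(k(k(s(b), k(s(p(b)), p(q(q(q(0)))))), p(0)))  →  s(k(s(k(s(p(b)), p(q(q(q(0)))))), p(0)))   [R1 at 1.1]
3. s(k(s(k(s(p(b)), p(q(q(q(0)))))), p(0)))  →  s(s(p(0)))   [R1 at 1]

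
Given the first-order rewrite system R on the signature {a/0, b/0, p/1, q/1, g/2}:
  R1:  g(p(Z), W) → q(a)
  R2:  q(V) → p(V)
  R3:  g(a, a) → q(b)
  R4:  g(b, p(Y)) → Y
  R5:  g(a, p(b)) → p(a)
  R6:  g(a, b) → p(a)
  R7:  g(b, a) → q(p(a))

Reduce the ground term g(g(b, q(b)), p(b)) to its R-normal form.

1. g(g(b, q(b)), p(b))  →  g(g(b, p(b)), p(b))   [R2 at 1.2]
2. g(g(b, p(b)), p(b))  →  g(b, p(b))   [R4 at 1]
3. g(b, p(b))  →  b   [R4 at ε]

b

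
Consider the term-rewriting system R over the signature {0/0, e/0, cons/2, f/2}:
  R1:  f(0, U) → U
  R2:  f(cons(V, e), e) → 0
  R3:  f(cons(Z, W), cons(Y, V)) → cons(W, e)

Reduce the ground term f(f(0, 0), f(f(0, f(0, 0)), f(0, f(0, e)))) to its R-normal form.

e

1. f(f(0, 0), f(f(0, f(0, 0)), f(0, f(0, e))))  →  f(0, f(f(0, f(0, 0)), f(0, f(0, e))))   [R1 at 1]
2. f(0, f(f(0, f(0, 0)), f(0, f(0, e))))  →  f(f(0, f(0, 0)), f(0, f(0, e)))   [R1 at ε]
3. f(f(0, f(0, 0)), f(0, f(0, e)))  →  f(f(0, 0), f(0, f(0, e)))   [R1 at 1]
4. f(f(0, 0), f(0, f(0, e)))  →  f(0, f(0, f(0, e)))   [R1 at 1]
5. f(0, f(0, f(0, e)))  →  f(0, f(0, e))   [R1 at ε]
6. f(0, f(0, e))  →  f(0, e)   [R1 at ε]
7. f(0, e)  →  e   [R1 at ε]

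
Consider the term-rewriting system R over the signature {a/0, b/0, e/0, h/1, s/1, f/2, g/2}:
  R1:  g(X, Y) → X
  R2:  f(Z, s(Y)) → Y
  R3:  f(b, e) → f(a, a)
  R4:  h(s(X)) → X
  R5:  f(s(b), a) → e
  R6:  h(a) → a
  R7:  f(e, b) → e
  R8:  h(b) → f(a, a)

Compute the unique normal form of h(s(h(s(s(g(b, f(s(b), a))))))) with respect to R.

s(b)

1. h(s(h(s(s(g(b, f(s(b), a)))))))  →  h(s(s(g(b, f(s(b), a)))))   [R4 at ε]
2. h(s(s(g(b, f(s(b), a)))))  →  s(g(b, f(s(b), a)))   [R4 at ε]
3. s(g(b, f(s(b), a)))  →  s(b)   [R1 at 1]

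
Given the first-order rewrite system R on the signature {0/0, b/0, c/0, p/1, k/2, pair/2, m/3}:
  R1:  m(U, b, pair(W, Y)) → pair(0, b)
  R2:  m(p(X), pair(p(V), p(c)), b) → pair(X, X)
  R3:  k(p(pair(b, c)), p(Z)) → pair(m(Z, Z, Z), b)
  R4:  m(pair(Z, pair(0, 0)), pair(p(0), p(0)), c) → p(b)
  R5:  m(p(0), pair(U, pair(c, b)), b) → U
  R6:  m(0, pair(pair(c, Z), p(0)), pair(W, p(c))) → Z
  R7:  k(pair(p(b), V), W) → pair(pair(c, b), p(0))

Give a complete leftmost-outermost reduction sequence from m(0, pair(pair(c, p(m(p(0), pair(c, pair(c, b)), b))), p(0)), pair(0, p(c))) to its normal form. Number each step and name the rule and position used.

1. m(0, pair(pair(c, p(m(p(0), pair(c, pair(c, b)), b))), p(0)), pair(0, p(c)))  →  p(m(p(0), pair(c, pair(c, b)), b))   [R6 at ε]
2. p(m(p(0), pair(c, pair(c, b)), b))  →  p(c)   [R5 at 1]

p(c)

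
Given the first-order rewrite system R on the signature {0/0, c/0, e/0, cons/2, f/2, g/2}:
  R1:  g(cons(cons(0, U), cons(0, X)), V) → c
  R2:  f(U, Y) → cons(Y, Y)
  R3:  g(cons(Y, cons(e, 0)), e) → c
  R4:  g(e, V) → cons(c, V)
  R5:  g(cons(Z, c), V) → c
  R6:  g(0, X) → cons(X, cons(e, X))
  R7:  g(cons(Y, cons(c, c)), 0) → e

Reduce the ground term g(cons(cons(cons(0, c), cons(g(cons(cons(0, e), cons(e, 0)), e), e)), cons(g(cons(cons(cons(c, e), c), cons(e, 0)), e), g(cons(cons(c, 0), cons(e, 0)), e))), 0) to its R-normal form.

e

1. g(cons(cons(cons(0, c), cons(g(cons(cons(0, e), cons(e, 0)), e), e)), cons(g(cons(cons(cons(c, e), c), cons(e, 0)), e), g(cons(cons(c, 0), cons(e, 0)), e))), 0)  →  g(cons(cons(cons(0, c), cons(c, e)), cons(g(cons(cons(cons(c, e), c), cons(e, 0)), e), g(cons(cons(c, 0), cons(e, 0)), e))), 0)   [R3 at 1.1.2.1]
2. g(cons(cons(cons(0, c), cons(c, e)), cons(g(cons(cons(cons(c, e), c), cons(e, 0)), e), g(cons(cons(c, 0), cons(e, 0)), e))), 0)  →  g(cons(cons(cons(0, c), cons(c, e)), cons(c, g(cons(cons(c, 0), cons(e, 0)), e))), 0)   [R3 at 1.2.1]
3. g(cons(cons(cons(0, c), cons(c, e)), cons(c, g(cons(cons(c, 0), cons(e, 0)), e))), 0)  →  g(cons(cons(cons(0, c), cons(c, e)), cons(c, c)), 0)   [R3 at 1.2.2]
4. g(cons(cons(cons(0, c), cons(c, e)), cons(c, c)), 0)  →  e   [R7 at ε]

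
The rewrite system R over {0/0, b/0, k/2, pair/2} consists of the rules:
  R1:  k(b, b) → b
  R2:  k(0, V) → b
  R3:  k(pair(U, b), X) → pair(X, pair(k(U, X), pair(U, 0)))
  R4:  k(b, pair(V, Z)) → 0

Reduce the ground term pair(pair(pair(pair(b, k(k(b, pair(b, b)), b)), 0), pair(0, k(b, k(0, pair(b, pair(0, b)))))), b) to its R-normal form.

pair(pair(pair(pair(b, b), 0), pair(0, b)), b)

1. pair(pair(pair(pair(b, k(k(b, pair(b, b)), b)), 0), pair(0, k(b, k(0, pair(b, pair(0, b)))))), b)  →  pair(pair(pair(pair(b, k(0, b)), 0), pair(0, k(b, k(0, pair(b, pair(0, b)))))), b)   [R4 at 1.1.1.2.1]
2. pair(pair(pair(pair(b, k(0, b)), 0), pair(0, k(b, k(0, pair(b, pair(0, b)))))), b)  →  pair(pair(pair(pair(b, b), 0), pair(0, k(b, k(0, pair(b, pair(0, b)))))), b)   [R2 at 1.1.1.2]
3. pair(pair(pair(pair(b, b), 0), pair(0, k(b, k(0, pair(b, pair(0, b)))))), b)  →  pair(pair(pair(pair(b, b), 0), pair(0, k(b, b))), b)   [R2 at 1.2.2.2]
4. pair(pair(pair(pair(b, b), 0), pair(0, k(b, b))), b)  →  pair(pair(pair(pair(b, b), 0), pair(0, b)), b)   [R1 at 1.2.2]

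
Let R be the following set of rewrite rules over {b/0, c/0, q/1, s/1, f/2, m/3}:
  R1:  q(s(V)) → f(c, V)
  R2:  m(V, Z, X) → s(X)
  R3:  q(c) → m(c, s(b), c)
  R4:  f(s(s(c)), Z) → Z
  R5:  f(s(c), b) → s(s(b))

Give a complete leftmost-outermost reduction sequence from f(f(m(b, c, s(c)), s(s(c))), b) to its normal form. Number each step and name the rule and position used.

1. f(f(m(b, c, s(c)), s(s(c))), b)  →  f(f(s(s(c)), s(s(c))), b)   [R2 at 1.1]
2. f(f(s(s(c)), s(s(c))), b)  →  f(s(s(c)), b)   [R4 at 1]
3. f(s(s(c)), b)  →  b   [R4 at ε]

b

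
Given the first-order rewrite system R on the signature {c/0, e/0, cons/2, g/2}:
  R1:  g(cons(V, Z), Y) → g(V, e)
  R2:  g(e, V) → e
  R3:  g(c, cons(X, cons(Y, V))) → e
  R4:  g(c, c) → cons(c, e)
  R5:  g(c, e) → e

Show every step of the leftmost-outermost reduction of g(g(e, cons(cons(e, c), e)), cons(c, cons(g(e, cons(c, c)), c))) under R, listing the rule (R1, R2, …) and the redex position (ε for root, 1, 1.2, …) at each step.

e

1. g(g(e, cons(cons(e, c), e)), cons(c, cons(g(e, cons(c, c)), c)))  →  g(e, cons(c, cons(g(e, cons(c, c)), c)))   [R2 at 1]
2. g(e, cons(c, cons(g(e, cons(c, c)), c)))  →  e   [R2 at ε]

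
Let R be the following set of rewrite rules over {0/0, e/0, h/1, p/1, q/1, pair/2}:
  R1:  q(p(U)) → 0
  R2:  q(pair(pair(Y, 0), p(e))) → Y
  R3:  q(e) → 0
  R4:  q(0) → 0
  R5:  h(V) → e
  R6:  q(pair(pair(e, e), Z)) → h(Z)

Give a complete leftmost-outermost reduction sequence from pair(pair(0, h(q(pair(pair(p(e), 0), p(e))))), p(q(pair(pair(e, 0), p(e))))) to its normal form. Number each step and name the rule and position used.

pair(pair(0, e), p(e))

1. pair(pair(0, h(q(pair(pair(p(e), 0), p(e))))), p(q(pair(pair(e, 0), p(e)))))  →  pair(pair(0, e), p(q(pair(pair(e, 0), p(e)))))   [R5 at 1.2]
2. pair(pair(0, e), p(q(pair(pair(e, 0), p(e)))))  →  pair(pair(0, e), p(e))   [R2 at 2.1]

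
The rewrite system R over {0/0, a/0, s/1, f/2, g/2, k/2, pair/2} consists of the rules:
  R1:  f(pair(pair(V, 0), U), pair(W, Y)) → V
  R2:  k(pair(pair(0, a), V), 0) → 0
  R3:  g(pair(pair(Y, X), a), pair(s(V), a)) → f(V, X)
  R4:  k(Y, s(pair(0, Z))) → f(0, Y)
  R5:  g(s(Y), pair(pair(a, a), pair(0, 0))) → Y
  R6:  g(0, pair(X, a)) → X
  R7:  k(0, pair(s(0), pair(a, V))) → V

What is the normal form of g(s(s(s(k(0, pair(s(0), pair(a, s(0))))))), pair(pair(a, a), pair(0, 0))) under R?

s(s(s(0)))

1. g(s(s(s(k(0, pair(s(0), pair(a, s(0))))))), pair(pair(a, a), pair(0, 0)))  →  s(s(k(0, pair(s(0), pair(a, s(0))))))   [R5 at ε]
2. s(s(k(0, pair(s(0), pair(a, s(0))))))  →  s(s(s(0)))   [R7 at 1.1]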